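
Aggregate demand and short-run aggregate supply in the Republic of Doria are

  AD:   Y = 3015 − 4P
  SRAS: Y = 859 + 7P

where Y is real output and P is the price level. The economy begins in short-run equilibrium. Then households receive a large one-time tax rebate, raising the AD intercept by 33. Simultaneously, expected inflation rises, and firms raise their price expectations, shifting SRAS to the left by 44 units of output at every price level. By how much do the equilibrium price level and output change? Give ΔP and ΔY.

ΔP = +7, ΔY = +5

After both shocks: AD is Y = 3048 − 4P and SRAS is Y = 815 + 7P.
Setting them equal: 2233 = 11P, so P = 203.
Y = 3048 − 4·203 = 2236.
Initially P = 196, Y = 2231, so ΔP = +7 and ΔY = +5.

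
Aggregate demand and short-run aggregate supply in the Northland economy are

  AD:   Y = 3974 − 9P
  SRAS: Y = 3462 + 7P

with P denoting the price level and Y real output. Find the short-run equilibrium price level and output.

Set AD = SRAS: 3974 − 9P = 3462 + 7P, so 512 = 16P and P = 32.
Then Y = 3974 − 9·32 = 3686.

P = 32, Y = 3686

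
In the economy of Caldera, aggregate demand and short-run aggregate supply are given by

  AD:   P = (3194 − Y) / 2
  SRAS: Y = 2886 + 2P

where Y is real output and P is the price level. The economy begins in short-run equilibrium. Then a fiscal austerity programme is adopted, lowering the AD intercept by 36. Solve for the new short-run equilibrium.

P = 68, Y = 3022

This is a negative demand shock: AD shifts left.
New AD: Y = 3158 − 2P.
Set AD = SRAS: 3158 − 2P = 2886 + 2P, so 272 = 4P and P = 68.
Y = 3158 − 2·68 = 3022.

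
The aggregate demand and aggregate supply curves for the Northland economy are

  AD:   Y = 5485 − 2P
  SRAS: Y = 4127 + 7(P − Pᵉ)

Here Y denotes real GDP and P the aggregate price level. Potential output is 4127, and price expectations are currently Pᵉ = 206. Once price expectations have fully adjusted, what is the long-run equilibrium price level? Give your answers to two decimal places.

Long-run P = 679.00

Short run: with Pᵉ = 206, SRAS is Y = 2685 + 7P. Setting AD = SRAS gives 2800 = 9P, so P = 311.11 and Y = 5485 − 2P = 4862.78.
Output 4862.78 is above potential 4127, so over time expected prices rise and SRAS shifts left until Y returns to 4127.
Long run: Y = 4127 on the AD curve gives 4127 = 5485 − 2P, so P = 679.00.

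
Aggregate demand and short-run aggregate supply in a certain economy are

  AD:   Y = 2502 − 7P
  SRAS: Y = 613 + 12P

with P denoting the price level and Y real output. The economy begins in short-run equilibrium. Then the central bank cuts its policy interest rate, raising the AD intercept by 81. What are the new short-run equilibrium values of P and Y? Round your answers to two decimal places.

This is a positive demand shock: AD shifts right.
New AD: Y = 2583 − 7P.
Set AD = SRAS: 2583 − 7P = 613 + 12P, so 1970 = 19P and P = 103.68.
Substituting into AD, Y = 1857.21.

P = 103.68, Y = 1857.21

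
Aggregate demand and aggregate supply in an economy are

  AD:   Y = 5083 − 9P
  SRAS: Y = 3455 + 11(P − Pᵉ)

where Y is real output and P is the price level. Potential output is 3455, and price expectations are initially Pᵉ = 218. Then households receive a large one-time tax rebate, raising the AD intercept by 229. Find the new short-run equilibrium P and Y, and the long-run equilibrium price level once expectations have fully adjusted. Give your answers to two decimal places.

Short run: P = 212.75, Y = 3397.25. Long run: P = 206.33.

AD shifts right: new AD is Y = 5312 − 9P. With Pᵉ = 218, SRAS is Y = 1057 + 11P.
Short run: 5312 − 9P = 1057 + 11P gives 4255 = 20P, so P = 212.75 and Y = 5312 − 9P = 3397.25.
Y = 3397.25 is below potential 3455; expectations adjust and SRAS shifts right until Y = 3455.
Long run: on the new AD curve, 3455 = 5312 − 9P gives P = 206.33.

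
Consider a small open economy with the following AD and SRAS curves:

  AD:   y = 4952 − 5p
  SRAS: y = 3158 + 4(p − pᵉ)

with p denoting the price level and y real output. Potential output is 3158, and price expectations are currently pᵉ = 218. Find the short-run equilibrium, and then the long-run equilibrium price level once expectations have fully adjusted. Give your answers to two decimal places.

Short run: with pᵉ = 218, SRAS is y = 2286 + 4p. Setting AD = SRAS gives 2666 = 9p, so p = 296.22 and y = 4952 − 5p = 3470.89.
Output 3470.89 is above potential 3158, so over time expected prices rise and SRAS shifts left until y returns to 3158.
Long run: y = 3158 on the AD curve gives 3158 = 4952 − 5p, so p = 358.80.

Short run: p = 296.22, y = 3470.89. Long run: p = 358.80.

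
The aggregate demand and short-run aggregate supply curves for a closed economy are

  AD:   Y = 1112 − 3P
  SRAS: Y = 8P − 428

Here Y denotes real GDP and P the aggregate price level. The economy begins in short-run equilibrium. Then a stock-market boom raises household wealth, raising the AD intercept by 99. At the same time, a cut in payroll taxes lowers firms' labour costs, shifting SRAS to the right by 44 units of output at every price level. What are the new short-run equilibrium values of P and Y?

After both shocks: AD is Y = 1211 − 3P and SRAS is Y = 8P − 384.
Setting them equal: 1595 = 11P, so P = 145.
Y = 1211 − 3·145 = 776.

P = 145, Y = 776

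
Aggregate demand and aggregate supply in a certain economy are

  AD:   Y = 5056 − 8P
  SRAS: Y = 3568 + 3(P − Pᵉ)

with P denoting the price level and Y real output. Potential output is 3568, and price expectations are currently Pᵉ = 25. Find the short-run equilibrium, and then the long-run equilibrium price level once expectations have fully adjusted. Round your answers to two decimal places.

Short run: P = 142.09, Y = 3919.27. Long run: P = 186.00.

Short run: with Pᵉ = 25, SRAS is Y = 3493 + 3P. Setting AD = SRAS gives 1563 = 11P, so P = 142.09 and Y = 5056 − 8P = 3919.27.
Output 3919.27 is above potential 3568, so over time expected prices rise and SRAS shifts left until Y returns to 3568.
Long run: Y = 3568 on the AD curve gives 3568 = 5056 − 8P, so P = 186.00.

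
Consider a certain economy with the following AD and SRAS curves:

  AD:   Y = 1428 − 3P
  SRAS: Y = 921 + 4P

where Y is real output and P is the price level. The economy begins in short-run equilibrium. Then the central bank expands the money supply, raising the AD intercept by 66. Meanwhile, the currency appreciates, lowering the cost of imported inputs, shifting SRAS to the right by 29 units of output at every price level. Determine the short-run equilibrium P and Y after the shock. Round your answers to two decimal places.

After both shocks: AD is Y = 1494 − 3P and SRAS is Y = 950 + 4P.
Setting them equal: 544 = 7P, so P = 77.71.
Substituting into AD, Y = 1260.86.

P = 77.71, Y = 1260.86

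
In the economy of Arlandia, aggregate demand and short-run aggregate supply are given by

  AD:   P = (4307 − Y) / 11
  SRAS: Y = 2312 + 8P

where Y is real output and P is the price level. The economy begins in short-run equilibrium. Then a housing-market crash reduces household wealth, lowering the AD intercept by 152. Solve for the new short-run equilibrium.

P = 97, Y = 3088

This is a negative demand shock: AD shifts left.
New AD: Y = 4155 − 11P.
Set AD = SRAS: 4155 − 11P = 2312 + 8P, so 1843 = 19P and P = 97.
Y = 4155 − 11·97 = 3088.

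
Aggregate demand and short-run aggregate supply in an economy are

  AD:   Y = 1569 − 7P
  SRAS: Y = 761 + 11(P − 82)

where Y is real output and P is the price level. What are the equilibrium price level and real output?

P = 95, Y = 904

Write SRAS as Y = 761 + 11P − 902 = 11P − 141.
Set AD = SRAS: 1569 − 7P = 11P − 141, so 1710 = 18P and P = 95.
Then Y = 1569 − 7·95 = 904.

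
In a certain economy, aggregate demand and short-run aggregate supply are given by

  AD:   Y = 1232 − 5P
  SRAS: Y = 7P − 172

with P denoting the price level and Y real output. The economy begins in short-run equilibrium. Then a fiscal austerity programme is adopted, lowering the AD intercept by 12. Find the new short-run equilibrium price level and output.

This is a negative demand shock: AD shifts left.
New AD: Y = 1220 − 5P.
Set AD = SRAS: 1220 − 5P = 7P − 172, so 1392 = 12P and P = 116.
Y = 1220 − 5·116 = 640.

P = 116, Y = 640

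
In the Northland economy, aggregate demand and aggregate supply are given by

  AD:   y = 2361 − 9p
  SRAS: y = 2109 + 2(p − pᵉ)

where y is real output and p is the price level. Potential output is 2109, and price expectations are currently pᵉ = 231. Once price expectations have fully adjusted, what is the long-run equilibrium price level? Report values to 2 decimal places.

Long-run p = 28.00

Short run: with pᵉ = 231, SRAS is y = 1647 + 2p. Setting AD = SRAS gives 714 = 11p, so p = 64.91 and y = 2361 − 9p = 1776.82.
Output 1776.82 is below potential 2109, so over time expected prices fall and SRAS shifts right until y returns to 2109.
Long run: y = 2109 on the AD curve gives 2109 = 2361 − 9p, so p = 28.00.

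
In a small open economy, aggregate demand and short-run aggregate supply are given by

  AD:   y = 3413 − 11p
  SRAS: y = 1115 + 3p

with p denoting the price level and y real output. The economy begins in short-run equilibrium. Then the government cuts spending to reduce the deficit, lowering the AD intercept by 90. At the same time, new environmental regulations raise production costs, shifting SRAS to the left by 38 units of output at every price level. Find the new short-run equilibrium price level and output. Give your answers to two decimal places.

After both shocks: AD is y = 3323 − 11p and SRAS is y = 1077 + 3p.
Setting them equal: 2246 = 14p, so p = 160.43.
Substituting into AD, y = 1558.29.

p = 160.43, y = 1558.29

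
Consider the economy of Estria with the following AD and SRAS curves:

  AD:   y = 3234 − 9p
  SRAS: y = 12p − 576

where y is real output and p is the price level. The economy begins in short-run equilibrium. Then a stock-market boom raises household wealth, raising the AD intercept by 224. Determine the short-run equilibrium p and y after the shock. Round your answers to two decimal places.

This is a positive demand shock: AD shifts right.
New AD: y = 3458 − 9p.
Set AD = SRAS: 3458 − 9p = 12p − 576, so 4034 = 21p and p = 192.10.
Substituting into AD, y = 1729.14.

p = 192.10, y = 1729.14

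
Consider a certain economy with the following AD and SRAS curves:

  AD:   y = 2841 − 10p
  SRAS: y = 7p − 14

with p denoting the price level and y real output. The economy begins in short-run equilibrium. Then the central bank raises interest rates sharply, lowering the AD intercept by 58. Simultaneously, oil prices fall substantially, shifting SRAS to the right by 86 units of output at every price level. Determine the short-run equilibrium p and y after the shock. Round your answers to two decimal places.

After both shocks: AD is y = 2783 − 10p and SRAS is y = 72 + 7p.
Setting them equal: 2711 = 17p, so p = 159.47.
Substituting into AD, y = 1188.29.

p = 159.47, y = 1188.29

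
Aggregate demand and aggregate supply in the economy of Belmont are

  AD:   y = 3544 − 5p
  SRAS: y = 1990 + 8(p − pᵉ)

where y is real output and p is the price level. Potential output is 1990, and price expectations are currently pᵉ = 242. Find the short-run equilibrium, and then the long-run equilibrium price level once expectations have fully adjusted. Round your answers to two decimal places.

Short run: p = 268.46, y = 2201.69. Long run: p = 310.80.

Short run: with pᵉ = 242, SRAS is y = 54 + 8p. Setting AD = SRAS gives 3490 = 13p, so p = 268.46 and y = 3544 − 5p = 2201.69.
Output 2201.69 is above potential 1990, so over time expected prices rise and SRAS shifts left until y returns to 1990.
Long run: y = 1990 on the AD curve gives 1990 = 3544 − 5p, so p = 310.80.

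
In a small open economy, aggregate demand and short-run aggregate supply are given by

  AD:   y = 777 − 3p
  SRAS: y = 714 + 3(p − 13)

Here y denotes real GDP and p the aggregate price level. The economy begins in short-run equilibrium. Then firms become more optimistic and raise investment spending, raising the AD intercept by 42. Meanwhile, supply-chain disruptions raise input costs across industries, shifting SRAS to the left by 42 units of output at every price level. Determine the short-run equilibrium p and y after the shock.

After both shocks: AD is y = 819 − 3p and SRAS is y = 633 + 3p.
Setting them equal: 186 = 6p, so p = 31.
y = 819 − 3·31 = 726.

p = 31, y = 726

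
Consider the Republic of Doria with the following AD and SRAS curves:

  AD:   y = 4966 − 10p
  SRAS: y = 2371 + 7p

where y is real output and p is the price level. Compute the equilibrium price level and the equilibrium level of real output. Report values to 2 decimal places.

Set AD = SRAS: 4966 − 10p = 2371 + 7p, so 2595 = 17p and p = 152.65.
Substituting into AD, y = 4966 − 10p = 3439.53.

p = 152.65, y = 3439.53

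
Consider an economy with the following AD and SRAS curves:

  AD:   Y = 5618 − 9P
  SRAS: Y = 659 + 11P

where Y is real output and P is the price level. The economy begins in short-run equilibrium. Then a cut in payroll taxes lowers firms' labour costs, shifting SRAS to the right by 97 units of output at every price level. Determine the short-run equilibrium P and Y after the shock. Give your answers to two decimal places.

This is a positive supply shock: SRAS shifts right.
New SRAS: Y = 756 + 11P.
Set AD = SRAS: 5618 − 9P = 756 + 11P, so 4862 = 20P and P = 243.10.
Substituting into AD, Y = 3430.10.

P = 243.10, Y = 3430.10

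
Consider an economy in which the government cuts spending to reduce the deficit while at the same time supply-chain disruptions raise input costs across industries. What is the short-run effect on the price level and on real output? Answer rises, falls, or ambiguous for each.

The first event is a negative demand shock: AD shifts left, which by itself pushes P down and Y down.
The second is an adverse supply shock: SRAS shifts left, which by itself pushes P up and Y down.
The two shocks push P in opposite directions, so the effect on P is ambiguous. Both shocks push Y down, so Y falls.

Price level: ambiguous; output: falls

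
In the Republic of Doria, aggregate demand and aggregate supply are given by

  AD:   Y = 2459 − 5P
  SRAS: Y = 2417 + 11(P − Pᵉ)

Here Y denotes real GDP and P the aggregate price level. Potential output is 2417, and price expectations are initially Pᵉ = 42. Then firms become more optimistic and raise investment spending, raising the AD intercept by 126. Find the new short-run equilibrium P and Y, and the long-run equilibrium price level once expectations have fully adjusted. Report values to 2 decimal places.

Short run: P = 39.38, Y = 2388.13. Long run: P = 33.60.

AD shifts right: new AD is Y = 2585 − 5P. With Pᵉ = 42, SRAS is Y = 1955 + 11P.
Short run: 2585 − 5P = 1955 + 11P gives 630 = 16P, so P = 39.38 and Y = 2585 − 5P = 2388.13.
Y = 2388.13 is below potential 2417; expectations adjust and SRAS shifts right until Y = 2417.
Long run: on the new AD curve, 2417 = 2585 − 5P gives P = 33.60.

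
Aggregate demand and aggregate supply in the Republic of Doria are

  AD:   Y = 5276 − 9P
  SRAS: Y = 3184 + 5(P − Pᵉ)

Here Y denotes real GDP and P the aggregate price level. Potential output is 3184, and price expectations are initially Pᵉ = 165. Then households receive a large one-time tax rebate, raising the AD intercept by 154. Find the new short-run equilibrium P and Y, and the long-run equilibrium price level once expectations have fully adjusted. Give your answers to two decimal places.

AD shifts right: new AD is Y = 5430 − 9P. With Pᵉ = 165, SRAS is Y = 2359 + 5P.
Short run: 5430 − 9P = 2359 + 5P gives 3071 = 14P, so P = 219.36 and Y = 5430 − 9P = 3455.79.
Y = 3455.79 is above potential 3184; expectations adjust and SRAS shifts left until Y = 3184.
Long run: on the new AD curve, 3184 = 5430 − 9P gives P = 249.56.

Short run: P = 219.36, Y = 3455.79. Long run: P = 249.56.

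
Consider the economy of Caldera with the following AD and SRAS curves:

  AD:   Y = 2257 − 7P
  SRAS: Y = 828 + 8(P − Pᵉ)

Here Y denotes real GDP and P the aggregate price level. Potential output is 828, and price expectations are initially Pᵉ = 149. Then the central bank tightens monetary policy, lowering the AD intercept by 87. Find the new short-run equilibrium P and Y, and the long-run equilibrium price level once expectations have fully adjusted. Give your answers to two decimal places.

Short run: P = 168.93, Y = 987.47. Long run: P = 191.71.

AD shifts left: new AD is Y = 2170 − 7P. With Pᵉ = 149, SRAS is Y = 8P − 364.
Short run: 2170 − 7P = 8P − 364 gives 2534 = 15P, so P = 168.93 and Y = 2170 − 7P = 987.47.
Y = 987.47 is above potential 828; expectations adjust and SRAS shifts left until Y = 828.
Long run: on the new AD curve, 828 = 2170 − 7P gives P = 191.71.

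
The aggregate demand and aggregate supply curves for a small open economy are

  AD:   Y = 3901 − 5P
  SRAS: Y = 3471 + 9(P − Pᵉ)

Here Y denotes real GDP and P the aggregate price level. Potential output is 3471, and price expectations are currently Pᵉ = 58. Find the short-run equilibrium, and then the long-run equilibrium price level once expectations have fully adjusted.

Short run: with Pᵉ = 58, SRAS is Y = 2949 + 9P. Setting AD = SRAS gives 952 = 14P, so P = 68 and Y = 3901 − 5·68 = 3561.
Output 3561 is above potential 3471, so over time expected prices rise and SRAS shifts left until Y returns to 3471.
Long run: Y = 3471 on the AD curve gives 3471 = 3901 − 5P, so P = 86.

Short run: P = 68, Y = 3561. Long run: P = 86.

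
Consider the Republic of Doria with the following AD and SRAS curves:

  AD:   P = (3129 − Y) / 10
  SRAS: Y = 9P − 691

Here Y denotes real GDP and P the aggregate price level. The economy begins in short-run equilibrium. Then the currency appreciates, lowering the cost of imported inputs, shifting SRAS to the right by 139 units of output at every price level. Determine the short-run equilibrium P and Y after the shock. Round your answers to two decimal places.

This is a positive supply shock: SRAS shifts right.
New SRAS: Y = 9P − 552.
Set AD = SRAS: 3129 − 10P = 9P − 552, so 3681 = 19P and P = 193.74.
Substituting into AD, Y = 1191.63.

P = 193.74, Y = 1191.63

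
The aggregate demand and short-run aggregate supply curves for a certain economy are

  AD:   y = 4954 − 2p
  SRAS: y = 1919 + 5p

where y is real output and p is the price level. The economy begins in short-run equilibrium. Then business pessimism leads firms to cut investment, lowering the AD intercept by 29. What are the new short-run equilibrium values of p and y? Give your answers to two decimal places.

This is a negative demand shock: AD shifts left.
New AD: y = 4925 − 2p.
Set AD = SRAS: 4925 − 2p = 1919 + 5p, so 3006 = 7p and p = 429.43.
Substituting into AD, y = 4066.14.

p = 429.43, y = 4066.14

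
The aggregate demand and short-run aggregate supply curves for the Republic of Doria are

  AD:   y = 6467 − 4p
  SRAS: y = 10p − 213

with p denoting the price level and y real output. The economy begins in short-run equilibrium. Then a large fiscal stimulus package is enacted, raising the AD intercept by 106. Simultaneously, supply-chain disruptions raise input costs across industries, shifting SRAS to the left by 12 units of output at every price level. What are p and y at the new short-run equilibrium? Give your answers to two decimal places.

p = 485.57, y = 4630.71

After both shocks: AD is y = 6573 − 4p and SRAS is y = 10p − 225.
Setting them equal: 6798 = 14p, so p = 485.57.
Substituting into AD, y = 4630.71.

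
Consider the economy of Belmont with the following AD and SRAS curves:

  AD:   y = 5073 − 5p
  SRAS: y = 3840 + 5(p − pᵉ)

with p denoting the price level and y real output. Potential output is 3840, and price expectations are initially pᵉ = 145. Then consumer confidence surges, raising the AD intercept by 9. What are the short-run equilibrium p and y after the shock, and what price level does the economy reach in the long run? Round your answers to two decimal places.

AD shifts right: new AD is y = 5082 − 5p. With pᵉ = 145, SRAS is y = 3115 + 5p.
Short run: 5082 − 5p = 3115 + 5p gives 1967 = 10p, so p = 196.70 and y = 5082 − 5p = 4098.50.
y = 4098.50 is above potential 3840; expectations adjust and SRAS shifts left until y = 3840.
Long run: on the new AD curve, 3840 = 5082 − 5p gives p = 248.40.

Short run: p = 196.70, y = 4098.50. Long run: p = 248.40.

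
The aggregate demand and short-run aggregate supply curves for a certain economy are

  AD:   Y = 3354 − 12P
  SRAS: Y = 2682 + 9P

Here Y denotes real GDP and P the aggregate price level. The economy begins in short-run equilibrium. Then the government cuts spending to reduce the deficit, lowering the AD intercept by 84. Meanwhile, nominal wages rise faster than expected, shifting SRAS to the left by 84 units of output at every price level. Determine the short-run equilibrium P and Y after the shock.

P = 32, Y = 2886

After both shocks: AD is Y = 3270 − 12P and SRAS is Y = 2598 + 9P.
Setting them equal: 672 = 21P, so P = 32.
Y = 3270 − 12·32 = 2886.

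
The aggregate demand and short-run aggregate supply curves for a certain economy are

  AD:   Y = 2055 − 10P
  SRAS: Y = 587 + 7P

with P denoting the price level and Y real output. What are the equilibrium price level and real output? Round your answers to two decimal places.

Set AD = SRAS: 2055 − 10P = 587 + 7P, so 1468 = 17P and P = 86.35.
Substituting into AD, Y = 2055 − 10P = 1191.47.

P = 86.35, Y = 1191.47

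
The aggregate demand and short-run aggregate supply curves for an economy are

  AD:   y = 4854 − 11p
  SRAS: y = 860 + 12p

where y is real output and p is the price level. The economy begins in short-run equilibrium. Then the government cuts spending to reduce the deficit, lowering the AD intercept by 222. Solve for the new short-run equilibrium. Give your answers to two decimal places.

This is a negative demand shock: AD shifts left.
New AD: y = 4632 − 11p.
Set AD = SRAS: 4632 − 11p = 860 + 12p, so 3772 = 23p and p = 164.00.
Substituting into AD, y = 2828.00.

p = 164.00, y = 2828.00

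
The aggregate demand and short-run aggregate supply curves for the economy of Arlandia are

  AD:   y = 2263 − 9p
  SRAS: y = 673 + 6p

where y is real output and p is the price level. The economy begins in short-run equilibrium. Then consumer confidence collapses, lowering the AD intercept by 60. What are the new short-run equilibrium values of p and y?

This is a negative demand shock: AD shifts left.
New AD: y = 2203 − 9p.
Set AD = SRAS: 2203 − 9p = 673 + 6p, so 1530 = 15p and p = 102.
y = 2203 − 9·102 = 1285.

p = 102, y = 1285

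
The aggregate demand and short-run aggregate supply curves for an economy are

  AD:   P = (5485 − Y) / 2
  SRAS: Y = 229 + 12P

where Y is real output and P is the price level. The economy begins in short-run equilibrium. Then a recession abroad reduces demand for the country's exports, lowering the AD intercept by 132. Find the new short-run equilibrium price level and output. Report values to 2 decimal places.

P = 366.00, Y = 4621.00

This is a negative demand shock: AD shifts left.
New AD: Y = 5353 − 2P.
Set AD = SRAS: 5353 − 2P = 229 + 12P, so 5124 = 14P and P = 366.00.
Substituting into AD, Y = 4621.00.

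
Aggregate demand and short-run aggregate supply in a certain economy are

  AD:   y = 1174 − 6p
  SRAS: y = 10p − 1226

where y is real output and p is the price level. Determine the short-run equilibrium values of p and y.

Set AD = SRAS: 1174 − 6p = 10p − 1226, so 2400 = 16p and p = 150.
Then y = 1174 − 6·150 = 274.

p = 150, y = 274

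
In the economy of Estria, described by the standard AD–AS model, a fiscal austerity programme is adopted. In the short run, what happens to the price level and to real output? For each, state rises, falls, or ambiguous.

Price level: falls; output: falls

This is a negative demand shock: AD shifts left.
Moving along the upward-sloping SRAS curve, P falls and Y falls.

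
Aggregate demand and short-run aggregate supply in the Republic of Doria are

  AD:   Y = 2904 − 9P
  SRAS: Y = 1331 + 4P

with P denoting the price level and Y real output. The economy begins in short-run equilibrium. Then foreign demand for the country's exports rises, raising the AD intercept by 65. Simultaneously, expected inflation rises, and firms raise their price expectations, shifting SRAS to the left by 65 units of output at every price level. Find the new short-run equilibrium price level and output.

P = 131, Y = 1790

After both shocks: AD is Y = 2969 − 9P and SRAS is Y = 1266 + 4P.
Setting them equal: 1703 = 13P, so P = 131.
Y = 2969 − 9·131 = 1790.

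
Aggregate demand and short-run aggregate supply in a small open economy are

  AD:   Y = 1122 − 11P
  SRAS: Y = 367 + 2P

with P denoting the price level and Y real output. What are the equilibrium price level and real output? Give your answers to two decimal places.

Set AD = SRAS: 1122 − 11P = 367 + 2P, so 755 = 13P and P = 58.08.
Substituting into AD, Y = 1122 − 11P = 483.15.

P = 58.08, Y = 483.15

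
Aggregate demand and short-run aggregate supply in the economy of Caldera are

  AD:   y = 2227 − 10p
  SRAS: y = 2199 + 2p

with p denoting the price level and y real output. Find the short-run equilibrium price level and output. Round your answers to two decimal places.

p = 2.33, y = 2203.67

Set AD = SRAS: 2227 − 10p = 2199 + 2p, so 28 = 12p and p = 2.33.
Substituting into AD, y = 2227 − 10p = 2203.67.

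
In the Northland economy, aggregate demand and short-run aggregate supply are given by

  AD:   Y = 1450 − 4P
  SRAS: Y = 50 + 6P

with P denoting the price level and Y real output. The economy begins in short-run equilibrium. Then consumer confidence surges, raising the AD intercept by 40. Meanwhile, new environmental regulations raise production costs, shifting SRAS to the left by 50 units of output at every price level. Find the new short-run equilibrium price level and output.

P = 149, Y = 894

After both shocks: AD is Y = 1490 − 4P and SRAS is Y = 6P.
Setting them equal: 1490 = 10P, so P = 149.
Y = 1490 − 4·149 = 894.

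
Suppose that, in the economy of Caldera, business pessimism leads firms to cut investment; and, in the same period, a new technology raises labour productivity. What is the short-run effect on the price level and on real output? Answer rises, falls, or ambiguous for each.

The first event is a negative demand shock: AD shifts left, which by itself pushes P down and Y down.
The second is a favourable supply shock: SRAS shifts right, which by itself pushes P down and Y up.
Both shocks push P down, so P falls. The two shocks push Y in opposite directions, so the effect on Y is ambiguous.

Price level: falls; output: ambiguous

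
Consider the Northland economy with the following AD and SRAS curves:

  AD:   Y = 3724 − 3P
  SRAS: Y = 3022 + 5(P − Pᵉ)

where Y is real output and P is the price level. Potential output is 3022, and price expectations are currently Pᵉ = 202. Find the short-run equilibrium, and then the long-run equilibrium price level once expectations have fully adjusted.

Short run: with Pᵉ = 202, SRAS is Y = 2012 + 5P. Setting AD = SRAS gives 1712 = 8P, so P = 214 and Y = 3724 − 3·214 = 3082.
Output 3082 is above potential 3022, so over time expected prices rise and SRAS shifts left until Y returns to 3022.
Long run: Y = 3022 on the AD curve gives 3022 = 3724 − 3P, so P = 234.

Short run: P = 214, Y = 3082. Long run: P = 234.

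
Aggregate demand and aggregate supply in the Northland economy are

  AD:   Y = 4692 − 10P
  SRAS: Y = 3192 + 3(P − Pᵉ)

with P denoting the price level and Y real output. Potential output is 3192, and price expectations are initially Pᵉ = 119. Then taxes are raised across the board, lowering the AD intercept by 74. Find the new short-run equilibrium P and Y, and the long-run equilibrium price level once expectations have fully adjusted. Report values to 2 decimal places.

Short run: P = 137.15, Y = 3246.46. Long run: P = 142.60.

AD shifts left: new AD is Y = 4618 − 10P. With Pᵉ = 119, SRAS is Y = 2835 + 3P.
Short run: 4618 − 10P = 2835 + 3P gives 1783 = 13P, so P = 137.15 and Y = 4618 − 10P = 3246.46.
Y = 3246.46 is above potential 3192; expectations adjust and SRAS shifts left until Y = 3192.
Long run: on the new AD curve, 3192 = 4618 − 10P gives P = 142.60.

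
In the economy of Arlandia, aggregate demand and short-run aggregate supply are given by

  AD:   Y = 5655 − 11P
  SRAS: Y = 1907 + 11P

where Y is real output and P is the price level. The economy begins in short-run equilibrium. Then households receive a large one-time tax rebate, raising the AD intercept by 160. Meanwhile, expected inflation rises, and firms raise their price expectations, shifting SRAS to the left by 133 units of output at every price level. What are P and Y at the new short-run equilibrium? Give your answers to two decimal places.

P = 183.68, Y = 3794.50

After both shocks: AD is Y = 5815 − 11P and SRAS is Y = 1774 + 11P.
Setting them equal: 4041 = 22P, so P = 183.68.
Substituting into AD, Y = 3794.50.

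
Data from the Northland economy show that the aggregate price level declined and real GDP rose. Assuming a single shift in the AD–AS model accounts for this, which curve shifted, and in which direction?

SRAS shifted right

P fell and Y rose. An AD shift moves P and Y in the same direction; an SRAS shift moves them in opposite directions.
Here P and Y moved in opposite directions, so the SRAS curve shifted.
Since Y rose, SRAS shifted right.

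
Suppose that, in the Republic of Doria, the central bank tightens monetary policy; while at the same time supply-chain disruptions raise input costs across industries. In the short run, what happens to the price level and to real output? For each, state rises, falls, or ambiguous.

Price level: ambiguous; output: falls

The first event is a negative demand shock: AD shifts left, which by itself pushes P down and Y down.
The second is an adverse supply shock: SRAS shifts left, which by itself pushes P up and Y down.
The two shocks push P in opposite directions, so the effect on P is ambiguous. Both shocks push Y down, so Y falls.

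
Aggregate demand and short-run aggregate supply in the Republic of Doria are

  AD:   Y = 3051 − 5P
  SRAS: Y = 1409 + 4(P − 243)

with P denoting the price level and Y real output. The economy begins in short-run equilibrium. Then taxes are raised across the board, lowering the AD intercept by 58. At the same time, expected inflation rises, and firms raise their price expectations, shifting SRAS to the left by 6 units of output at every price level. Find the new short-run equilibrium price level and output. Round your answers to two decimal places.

P = 284.67, Y = 1569.67

After both shocks: AD is Y = 2993 − 5P and SRAS is Y = 431 + 4P.
Setting them equal: 2562 = 9P, so P = 284.67.
Substituting into AD, Y = 1569.67.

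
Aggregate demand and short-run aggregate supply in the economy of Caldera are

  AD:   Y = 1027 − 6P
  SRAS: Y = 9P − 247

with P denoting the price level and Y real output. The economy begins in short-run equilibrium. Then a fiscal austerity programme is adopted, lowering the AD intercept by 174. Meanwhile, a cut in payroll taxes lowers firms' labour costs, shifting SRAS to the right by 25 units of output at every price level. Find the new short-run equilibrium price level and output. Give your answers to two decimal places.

After both shocks: AD is Y = 853 − 6P and SRAS is Y = 9P − 222.
Setting them equal: 1075 = 15P, so P = 71.67.
Substituting into AD, Y = 423.00.

P = 71.67, Y = 423.00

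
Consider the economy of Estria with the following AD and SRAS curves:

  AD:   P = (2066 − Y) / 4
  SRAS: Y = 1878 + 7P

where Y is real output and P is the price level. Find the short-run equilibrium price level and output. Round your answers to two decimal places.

P = 17.09, Y = 1997.64

Rearrange AD to Y = 2066 − 4P.
Set AD = SRAS: 2066 − 4P = 1878 + 7P, so 188 = 11P and P = 17.09.
Substituting into AD, Y = 2066 − 4P = 1997.64.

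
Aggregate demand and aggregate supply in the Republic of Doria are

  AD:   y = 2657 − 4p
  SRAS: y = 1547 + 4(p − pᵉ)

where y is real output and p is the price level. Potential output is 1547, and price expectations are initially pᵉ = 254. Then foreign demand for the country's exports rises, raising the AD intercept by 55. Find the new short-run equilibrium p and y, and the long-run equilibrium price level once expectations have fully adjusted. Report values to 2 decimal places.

Short run: p = 272.63, y = 1621.50. Long run: p = 291.25.

AD shifts right: new AD is y = 2712 − 4p. With pᵉ = 254, SRAS is y = 531 + 4p.
Short run: 2712 − 4p = 531 + 4p gives 2181 = 8p, so p = 272.63 and y = 2712 − 4p = 1621.50.
y = 1621.50 is above potential 1547; expectations adjust and SRAS shifts left until y = 1547.
Long run: on the new AD curve, 1547 = 2712 − 4p gives p = 291.25.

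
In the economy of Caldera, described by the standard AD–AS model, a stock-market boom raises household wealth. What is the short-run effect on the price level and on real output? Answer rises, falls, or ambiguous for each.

Price level: rises; output: rises

This is a positive demand shock: AD shifts right.
Moving along the upward-sloping SRAS curve, P rises and Y rises.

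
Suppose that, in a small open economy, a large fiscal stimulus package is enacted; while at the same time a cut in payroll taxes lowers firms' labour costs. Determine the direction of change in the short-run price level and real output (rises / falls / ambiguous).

Price level: ambiguous; output: rises

The first event is a positive demand shock: AD shifts right, which by itself pushes P up and Y up.
The second is a favourable supply shock: SRAS shifts right, which by itself pushes P down and Y up.
The two shocks push P in opposite directions, so the effect on P is ambiguous. Both shocks push Y up, so Y rises.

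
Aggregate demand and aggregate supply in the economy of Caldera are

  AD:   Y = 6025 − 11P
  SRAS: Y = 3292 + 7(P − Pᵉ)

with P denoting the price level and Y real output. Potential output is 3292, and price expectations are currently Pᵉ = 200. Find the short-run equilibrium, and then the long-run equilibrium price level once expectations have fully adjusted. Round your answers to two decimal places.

Short run: P = 229.61, Y = 3499.28. Long run: P = 248.45.

Short run: with Pᵉ = 200, SRAS is Y = 1892 + 7P. Setting AD = SRAS gives 4133 = 18P, so P = 229.61 and Y = 6025 − 11P = 3499.28.
Output 3499.28 is above potential 3292, so over time expected prices rise and SRAS shifts left until Y returns to 3292.
Long run: Y = 3292 on the AD curve gives 3292 = 6025 − 11P, so P = 248.45.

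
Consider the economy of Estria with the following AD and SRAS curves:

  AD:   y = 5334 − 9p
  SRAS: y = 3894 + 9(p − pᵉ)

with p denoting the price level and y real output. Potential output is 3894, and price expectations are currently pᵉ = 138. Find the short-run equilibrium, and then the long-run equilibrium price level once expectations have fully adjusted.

Short run: with pᵉ = 138, SRAS is y = 2652 + 9p. Setting AD = SRAS gives 2682 = 18p, so p = 149 and y = 5334 − 9·149 = 3993.
Output 3993 is above potential 3894, so over time expected prices rise and SRAS shifts left until y returns to 3894.
Long run: y = 3894 on the AD curve gives 3894 = 5334 − 9p, so p = 160.

Short run: p = 149, y = 3993. Long run: p = 160.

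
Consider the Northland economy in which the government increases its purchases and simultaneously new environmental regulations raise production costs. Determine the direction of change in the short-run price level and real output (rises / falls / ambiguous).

Price level: rises; output: ambiguous

The first event is a positive demand shock: AD shifts right, which by itself pushes P up and Y up.
The second is an adverse supply shock: SRAS shifts left, which by itself pushes P up and Y down.
Both shocks push P up, so P rises. The two shocks push Y in opposite directions, so the effect on Y is ambiguous.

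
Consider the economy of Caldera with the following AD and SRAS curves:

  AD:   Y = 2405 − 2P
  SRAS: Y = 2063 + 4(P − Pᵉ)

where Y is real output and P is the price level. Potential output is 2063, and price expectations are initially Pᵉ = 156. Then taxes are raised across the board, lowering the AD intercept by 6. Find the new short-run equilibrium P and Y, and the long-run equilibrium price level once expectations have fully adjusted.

Short run: P = 160, Y = 2079. Long run: P = 168.

AD shifts left: new AD is Y = 2399 − 2P. With Pᵉ = 156, SRAS is Y = 1439 + 4P.
Short run: 2399 − 2P = 1439 + 4P gives 960 = 6P, so P = 160 and Y = 2399 − 2·160 = 2079.
Y = 2079 is above potential 2063; expectations adjust and SRAS shifts left until Y = 2063.
Long run: on the new AD curve, 2063 = 2399 − 2P gives P = 168.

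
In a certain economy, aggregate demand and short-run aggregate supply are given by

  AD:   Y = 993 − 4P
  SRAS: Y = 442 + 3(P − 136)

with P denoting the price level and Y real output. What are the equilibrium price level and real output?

P = 137, Y = 445

Write SRAS as Y = 442 + 3P − 408 = 34 + 3P.
Set AD = SRAS: 993 − 4P = 34 + 3P, so 959 = 7P and P = 137.
Then Y = 993 − 4·137 = 445.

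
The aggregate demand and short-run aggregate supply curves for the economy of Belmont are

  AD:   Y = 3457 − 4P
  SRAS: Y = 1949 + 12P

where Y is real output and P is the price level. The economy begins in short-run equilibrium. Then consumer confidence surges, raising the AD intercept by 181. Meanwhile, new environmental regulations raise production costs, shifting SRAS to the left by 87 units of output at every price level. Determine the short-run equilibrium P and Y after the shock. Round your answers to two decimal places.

P = 111.00, Y = 3194.00

After both shocks: AD is Y = 3638 − 4P and SRAS is Y = 1862 + 12P.
Setting them equal: 1776 = 16P, so P = 111.00.
Substituting into AD, Y = 3194.00.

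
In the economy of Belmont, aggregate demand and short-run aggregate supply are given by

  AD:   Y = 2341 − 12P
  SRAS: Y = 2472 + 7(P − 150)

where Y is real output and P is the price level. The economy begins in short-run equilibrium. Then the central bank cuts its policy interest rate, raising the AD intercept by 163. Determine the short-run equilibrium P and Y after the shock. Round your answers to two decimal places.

P = 56.95, Y = 1820.63

This is a positive demand shock: AD shifts right.
New AD: Y = 2504 − 12P.
SRAS can be written Y = 1422 + 7P.
Set AD = SRAS: 2504 − 12P = 1422 + 7P, so 1082 = 19P and P = 56.95.
Substituting into AD, Y = 1820.63.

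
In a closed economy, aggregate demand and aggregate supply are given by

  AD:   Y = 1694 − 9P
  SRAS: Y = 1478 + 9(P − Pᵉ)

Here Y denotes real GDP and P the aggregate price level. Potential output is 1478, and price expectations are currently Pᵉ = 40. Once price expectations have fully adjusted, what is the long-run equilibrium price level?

Short run: with Pᵉ = 40, SRAS is Y = 1118 + 9P. Setting AD = SRAS gives 576 = 18P, so P = 32 and Y = 1694 − 9·32 = 1406.
Output 1406 is below potential 1478, so over time expected prices fall and SRAS shifts right until Y returns to 1478.
Long run: Y = 1478 on the AD curve gives 1478 = 1694 − 9P, so P = 24.

Long-run P = 24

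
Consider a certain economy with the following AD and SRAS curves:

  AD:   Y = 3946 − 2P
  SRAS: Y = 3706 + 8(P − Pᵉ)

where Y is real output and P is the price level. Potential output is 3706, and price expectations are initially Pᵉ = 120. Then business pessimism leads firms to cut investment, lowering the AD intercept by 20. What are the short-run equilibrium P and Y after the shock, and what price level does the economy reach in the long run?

AD shifts left: new AD is Y = 3926 − 2P. With Pᵉ = 120, SRAS is Y = 2746 + 8P.
Short run: 3926 − 2P = 2746 + 8P gives 1180 = 10P, so P = 118 and Y = 3926 − 2·118 = 3690.
Y = 3690 is below potential 3706; expectations adjust and SRAS shifts right until Y = 3706.
Long run: on the new AD curve, 3706 = 3926 − 2P gives P = 110.

Short run: P = 118, Y = 3690. Long run: P = 110.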